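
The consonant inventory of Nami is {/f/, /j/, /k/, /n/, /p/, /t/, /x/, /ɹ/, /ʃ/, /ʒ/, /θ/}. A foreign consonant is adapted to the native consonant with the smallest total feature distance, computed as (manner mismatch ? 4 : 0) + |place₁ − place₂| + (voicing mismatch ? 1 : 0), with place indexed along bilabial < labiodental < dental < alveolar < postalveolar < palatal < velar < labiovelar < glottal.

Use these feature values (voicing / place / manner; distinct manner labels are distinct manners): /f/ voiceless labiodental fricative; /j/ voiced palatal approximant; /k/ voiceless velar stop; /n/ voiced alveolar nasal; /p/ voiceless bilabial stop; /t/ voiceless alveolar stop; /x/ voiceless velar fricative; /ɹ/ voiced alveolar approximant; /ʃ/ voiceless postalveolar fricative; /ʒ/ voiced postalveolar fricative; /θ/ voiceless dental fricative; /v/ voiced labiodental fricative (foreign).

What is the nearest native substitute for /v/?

f

/f/ is closest: same manner (fricative), place distance 0 (labiodental→labiodental), voicing differs (+1); total 1. Next closest is /θ/ at distance 2.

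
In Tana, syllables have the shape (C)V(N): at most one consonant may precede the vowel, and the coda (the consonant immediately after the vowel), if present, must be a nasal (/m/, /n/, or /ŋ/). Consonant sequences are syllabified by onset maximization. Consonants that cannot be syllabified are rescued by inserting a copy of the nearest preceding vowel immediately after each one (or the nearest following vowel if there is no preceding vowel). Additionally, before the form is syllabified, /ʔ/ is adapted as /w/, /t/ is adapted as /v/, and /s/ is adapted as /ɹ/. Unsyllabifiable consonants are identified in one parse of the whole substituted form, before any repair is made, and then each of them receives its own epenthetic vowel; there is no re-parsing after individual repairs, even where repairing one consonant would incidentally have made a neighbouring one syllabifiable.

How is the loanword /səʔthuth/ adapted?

ɹəwəvəhuvuhu

Substitution: /s/ → /ɹ/, /ʔ/ → /w/, /t/ → /v/, giving /ɹəwvhuvh/.
The consonants /w/, /v/, /v/, /h/ cannot be parsed into a legal (C)V(N) syllable (only a nasal (/m/, /n/, or /ŋ/) is licensed in coda position; onsets are limited to one consonant).
Epenthesis after each stranded consonant: /w/ → /wə/, /v/ → /və/, /v/ → /vu/, /h/ → /hu/.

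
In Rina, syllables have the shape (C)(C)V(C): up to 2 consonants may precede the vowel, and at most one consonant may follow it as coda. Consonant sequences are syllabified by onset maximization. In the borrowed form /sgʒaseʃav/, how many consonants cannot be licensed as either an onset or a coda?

1

Under (C)(C)V(C), the unsyllabifiable consonants are /s/ (at most one coda consonant is licensed; onsets may contain at most 2 consonants).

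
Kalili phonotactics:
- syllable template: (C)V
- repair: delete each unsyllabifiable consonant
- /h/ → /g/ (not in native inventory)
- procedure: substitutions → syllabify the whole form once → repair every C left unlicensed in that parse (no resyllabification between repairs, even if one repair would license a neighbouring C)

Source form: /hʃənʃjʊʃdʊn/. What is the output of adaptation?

Substitution: /h/ → /g/, giving /gʃənʃjʊʃdʊn/.
Syllabifying with onset maximization leaves /g/, /n/, /ʃ/, /ʃ/, /n/ stranded (no codas are permitted; onsets are limited to one consonant).
Deleting the stranded consonants removes /g/, /n/, /ʃ/, /ʃ/, /n/.

ʃəjʊdʊ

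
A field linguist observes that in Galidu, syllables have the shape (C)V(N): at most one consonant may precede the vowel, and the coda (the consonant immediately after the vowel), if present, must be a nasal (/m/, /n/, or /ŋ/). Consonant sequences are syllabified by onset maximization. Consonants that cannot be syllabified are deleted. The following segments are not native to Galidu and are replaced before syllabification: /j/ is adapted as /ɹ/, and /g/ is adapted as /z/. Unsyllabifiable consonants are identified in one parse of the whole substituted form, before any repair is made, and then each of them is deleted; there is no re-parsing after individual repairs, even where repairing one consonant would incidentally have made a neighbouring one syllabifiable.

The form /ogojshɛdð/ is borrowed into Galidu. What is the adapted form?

ozohɛ

Substitution: /g/ → /z/, /j/ → /ɹ/, giving /ozoɹshɛdð/.
Syllabifying with onset maximization leaves /ɹ/, /s/, /d/, /ð/ stranded (only a nasal (/m/, /n/, or /ŋ/) is licensed in coda position; onsets are limited to one consonant).
Deletion applies to /ɹ/, /s/, /d/, /ð/.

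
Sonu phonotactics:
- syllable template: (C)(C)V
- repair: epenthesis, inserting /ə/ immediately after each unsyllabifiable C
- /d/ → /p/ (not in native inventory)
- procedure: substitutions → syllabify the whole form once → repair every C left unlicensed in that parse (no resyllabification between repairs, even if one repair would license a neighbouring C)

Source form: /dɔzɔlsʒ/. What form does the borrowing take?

pɔzɔləsəʒə

Substitution: /d/ → /p/, giving /pɔzɔlsʒ/.
Syllabifying with onset maximization leaves /l/, /s/, /ʒ/ stranded (no codas are permitted; onsets may contain at most 2 consonants).
Inserting the epenthetic vowel yields /l/ → /lə/, /s/ → /sə/, /ʒ/ → /ʒə/.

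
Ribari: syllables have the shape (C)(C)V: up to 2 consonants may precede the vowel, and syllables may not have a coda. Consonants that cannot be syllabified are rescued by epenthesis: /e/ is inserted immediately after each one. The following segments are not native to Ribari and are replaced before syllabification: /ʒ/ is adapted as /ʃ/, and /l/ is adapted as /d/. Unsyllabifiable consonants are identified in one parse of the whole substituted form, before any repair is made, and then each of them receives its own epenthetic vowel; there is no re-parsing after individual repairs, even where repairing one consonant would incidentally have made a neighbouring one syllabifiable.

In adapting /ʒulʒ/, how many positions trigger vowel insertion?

2

After substitution the input is /ʃudʃ/.
The unsyllabifiable consonants are /d/, /ʃ/; each receives one epenthetic vowel.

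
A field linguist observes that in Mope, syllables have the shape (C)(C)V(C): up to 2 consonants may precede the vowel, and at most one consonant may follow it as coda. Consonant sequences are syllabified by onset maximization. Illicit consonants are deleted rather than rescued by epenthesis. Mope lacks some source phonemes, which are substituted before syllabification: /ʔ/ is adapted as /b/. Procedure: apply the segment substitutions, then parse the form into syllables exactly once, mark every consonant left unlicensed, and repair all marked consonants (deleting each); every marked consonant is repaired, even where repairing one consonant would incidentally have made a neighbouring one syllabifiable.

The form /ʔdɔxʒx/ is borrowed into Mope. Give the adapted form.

bdɔx

Substitution: /ʔ/ → /b/, giving /bdɔxʒx/.
Under (C)(C)V(C), the unsyllabifiable consonants are /ʒ/, /x/ (at most one coda consonant is licensed; onsets may contain at most 2 consonants).
Deleting the stranded consonants removes /ʒ/, /x/.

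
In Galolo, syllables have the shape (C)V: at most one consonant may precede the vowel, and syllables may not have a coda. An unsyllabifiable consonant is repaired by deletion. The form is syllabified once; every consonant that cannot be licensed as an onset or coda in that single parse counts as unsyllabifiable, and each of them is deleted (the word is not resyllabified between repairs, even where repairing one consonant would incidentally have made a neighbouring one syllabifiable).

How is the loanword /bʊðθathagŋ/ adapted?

Syllabifying with onset maximization leaves /ð/, /t/, /g/, /ŋ/ stranded (no codas are permitted; onsets are limited to one consonant).
Deletion applies to /ð/, /t/, /g/, /ŋ/.

bʊθaha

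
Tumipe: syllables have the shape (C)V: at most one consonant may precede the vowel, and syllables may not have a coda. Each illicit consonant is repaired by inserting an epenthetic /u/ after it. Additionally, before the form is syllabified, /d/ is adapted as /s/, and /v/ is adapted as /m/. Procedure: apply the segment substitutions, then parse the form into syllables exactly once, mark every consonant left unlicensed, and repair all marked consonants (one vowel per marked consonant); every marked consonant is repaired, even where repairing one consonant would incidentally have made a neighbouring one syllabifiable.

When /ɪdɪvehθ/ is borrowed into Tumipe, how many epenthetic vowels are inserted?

After substitution the input is /ɪsɪmehθ/.
The unsyllabifiable consonants are /h/, /θ/; each receives one epenthetic vowel.

2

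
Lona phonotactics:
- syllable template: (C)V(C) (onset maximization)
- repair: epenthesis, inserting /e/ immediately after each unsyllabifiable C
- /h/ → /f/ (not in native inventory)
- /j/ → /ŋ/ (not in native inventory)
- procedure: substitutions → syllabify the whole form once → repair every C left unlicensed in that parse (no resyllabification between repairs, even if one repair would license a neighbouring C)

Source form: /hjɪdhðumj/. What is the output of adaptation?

feŋɪdfeðumŋe

Substitution: /h/ → /f/, /j/ → /ŋ/, giving /fŋɪdfðumŋ/.
Syllabifying with onset maximization leaves /f/, /f/, /ŋ/ stranded (at most one coda consonant is licensed; onsets are limited to one consonant).
Each unlicensed consonant becomes the onset of a new syllable: /f/ → /fe/, /f/ → /fe/, /ŋ/ → /ŋe/.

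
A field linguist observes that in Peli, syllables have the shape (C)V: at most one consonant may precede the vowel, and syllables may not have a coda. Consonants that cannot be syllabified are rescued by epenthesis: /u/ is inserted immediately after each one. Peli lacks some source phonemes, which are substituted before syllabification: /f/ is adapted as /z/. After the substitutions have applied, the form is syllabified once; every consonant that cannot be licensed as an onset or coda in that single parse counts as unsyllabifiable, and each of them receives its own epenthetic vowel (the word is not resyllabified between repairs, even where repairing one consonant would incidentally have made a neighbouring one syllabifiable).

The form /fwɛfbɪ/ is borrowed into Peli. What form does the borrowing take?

Substitution: /f/ → /z/, giving /zwɛzbɪ/.
Under (C)V, the unsyllabifiable consonants are /z/, /z/ (no codas are permitted; onsets are limited to one consonant).
Epenthesis after each stranded consonant: /z/ → /zu/, /z/ → /zu/.

zuwɛzubɪ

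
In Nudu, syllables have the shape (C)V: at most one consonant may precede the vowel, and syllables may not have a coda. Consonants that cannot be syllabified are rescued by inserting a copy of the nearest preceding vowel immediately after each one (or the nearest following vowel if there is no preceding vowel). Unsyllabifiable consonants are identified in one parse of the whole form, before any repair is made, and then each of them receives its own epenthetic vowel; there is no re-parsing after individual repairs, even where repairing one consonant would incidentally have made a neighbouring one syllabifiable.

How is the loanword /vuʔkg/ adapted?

Under (C)V, the unsyllabifiable consonants are /ʔ/, /k/, /g/ (no codas are permitted; onsets are limited to one consonant).
Inserting the epenthetic vowel yields /ʔ/ → /ʔu/, /k/ → /ku/, /g/ → /gu/.

vuʔukugu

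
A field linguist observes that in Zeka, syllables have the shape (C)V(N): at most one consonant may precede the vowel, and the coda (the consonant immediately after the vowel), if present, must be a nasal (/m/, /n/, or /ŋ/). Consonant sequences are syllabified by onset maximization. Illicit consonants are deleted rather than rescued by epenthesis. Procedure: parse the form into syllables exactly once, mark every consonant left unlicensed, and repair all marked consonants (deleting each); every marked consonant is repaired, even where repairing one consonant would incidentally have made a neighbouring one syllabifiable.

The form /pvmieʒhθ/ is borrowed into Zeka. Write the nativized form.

Syllabifying with onset maximization leaves /p/, /v/, /ʒ/, /h/, /θ/ stranded (only a nasal (/m/, /n/, or /ŋ/) is licensed in coda position; onsets are limited to one consonant).
Each unlicensed consonant is deleted: /p/, /v/, /ʒ/, /h/, /θ/.

mie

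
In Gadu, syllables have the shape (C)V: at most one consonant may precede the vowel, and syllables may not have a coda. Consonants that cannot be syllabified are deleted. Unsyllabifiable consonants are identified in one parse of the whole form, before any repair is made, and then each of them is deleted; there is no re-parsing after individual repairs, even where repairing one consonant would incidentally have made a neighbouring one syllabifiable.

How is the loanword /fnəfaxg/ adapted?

The consonants /f/, /x/, /g/ cannot be parsed into a legal (C)V syllable (no codas are permitted; onsets are limited to one consonant).
Each unlicensed consonant is deleted: /f/, /x/, /g/.

nəfa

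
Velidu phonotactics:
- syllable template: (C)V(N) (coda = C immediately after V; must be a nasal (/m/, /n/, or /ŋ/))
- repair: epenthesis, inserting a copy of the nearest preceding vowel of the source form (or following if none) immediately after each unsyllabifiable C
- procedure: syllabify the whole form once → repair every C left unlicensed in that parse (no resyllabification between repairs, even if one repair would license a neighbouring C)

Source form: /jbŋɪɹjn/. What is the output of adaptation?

The consonants /j/, /b/, /ɹ/, /j/, /n/ cannot be parsed into a legal (C)V(N) syllable (only a nasal (/m/, /n/, or /ŋ/) is licensed in coda position; onsets are limited to one consonant).
Each unlicensed consonant becomes the onset of a new syllable: /j/ → /jɪ/, /b/ → /bɪ/, /ɹ/ → /ɹɪ/, /j/ → /jɪ/, /n/ → /nɪ/.

jɪbɪŋɪɹɪjɪnɪ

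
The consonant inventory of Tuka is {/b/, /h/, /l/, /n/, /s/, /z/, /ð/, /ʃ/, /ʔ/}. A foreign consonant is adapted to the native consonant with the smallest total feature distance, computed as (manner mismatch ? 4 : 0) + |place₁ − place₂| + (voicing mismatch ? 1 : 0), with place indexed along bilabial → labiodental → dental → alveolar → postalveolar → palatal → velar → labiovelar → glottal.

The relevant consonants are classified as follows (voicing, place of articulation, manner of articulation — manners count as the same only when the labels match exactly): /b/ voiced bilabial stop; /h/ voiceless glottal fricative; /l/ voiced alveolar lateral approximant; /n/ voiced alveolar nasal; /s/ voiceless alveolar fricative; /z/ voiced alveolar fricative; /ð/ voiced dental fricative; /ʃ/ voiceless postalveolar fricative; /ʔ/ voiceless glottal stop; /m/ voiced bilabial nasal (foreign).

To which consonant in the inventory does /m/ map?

/n/ is closest: same manner (nasal), place distance 3 (bilabial→alveolar), same voicing; total 3. Next closest is /b/ at distance 4.

n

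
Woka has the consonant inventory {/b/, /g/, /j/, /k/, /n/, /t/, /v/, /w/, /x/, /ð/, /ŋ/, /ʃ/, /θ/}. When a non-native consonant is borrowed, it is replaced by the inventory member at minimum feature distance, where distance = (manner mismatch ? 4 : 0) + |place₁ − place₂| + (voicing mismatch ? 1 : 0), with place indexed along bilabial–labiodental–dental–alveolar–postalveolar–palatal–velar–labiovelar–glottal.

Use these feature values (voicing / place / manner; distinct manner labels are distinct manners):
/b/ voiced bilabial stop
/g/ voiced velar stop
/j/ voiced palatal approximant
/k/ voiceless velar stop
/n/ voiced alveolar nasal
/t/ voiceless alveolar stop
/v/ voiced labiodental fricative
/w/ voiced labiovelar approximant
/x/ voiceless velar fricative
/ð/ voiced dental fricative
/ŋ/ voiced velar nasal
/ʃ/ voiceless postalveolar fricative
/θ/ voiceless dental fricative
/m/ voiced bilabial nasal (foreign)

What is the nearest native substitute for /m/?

/n/ is closest: same manner (nasal), place distance 3 (bilabial→alveolar), same voicing; total 3. Next closest is /b/ at distance 4.

n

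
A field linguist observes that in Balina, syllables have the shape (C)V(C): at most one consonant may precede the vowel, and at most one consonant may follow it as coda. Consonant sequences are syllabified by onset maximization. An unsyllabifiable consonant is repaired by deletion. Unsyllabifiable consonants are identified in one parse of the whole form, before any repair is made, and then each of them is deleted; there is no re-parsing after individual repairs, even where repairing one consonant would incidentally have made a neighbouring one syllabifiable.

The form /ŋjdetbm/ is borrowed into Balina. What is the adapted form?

det

Syllabifying with onset maximization leaves /ŋ/, /j/, /b/, /m/ stranded (at most one coda consonant is licensed; onsets are limited to one consonant).
Deleting the stranded consonants removes /ŋ/, /j/, /b/, /m/.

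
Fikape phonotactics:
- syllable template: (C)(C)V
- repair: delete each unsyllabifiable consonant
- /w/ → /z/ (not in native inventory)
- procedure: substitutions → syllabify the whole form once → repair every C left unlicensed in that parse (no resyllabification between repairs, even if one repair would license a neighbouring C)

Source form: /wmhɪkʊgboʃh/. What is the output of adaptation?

mhɪkʊgbo

Substitution: /w/ → /z/, giving /zmhɪkʊgboʃh/.
The consonants /z/, /ʃ/, /h/ cannot be parsed into a legal (C)(C)V syllable (no codas are permitted; onsets may contain at most 2 consonants).
Deletion applies to /z/, /ʃ/, /h/.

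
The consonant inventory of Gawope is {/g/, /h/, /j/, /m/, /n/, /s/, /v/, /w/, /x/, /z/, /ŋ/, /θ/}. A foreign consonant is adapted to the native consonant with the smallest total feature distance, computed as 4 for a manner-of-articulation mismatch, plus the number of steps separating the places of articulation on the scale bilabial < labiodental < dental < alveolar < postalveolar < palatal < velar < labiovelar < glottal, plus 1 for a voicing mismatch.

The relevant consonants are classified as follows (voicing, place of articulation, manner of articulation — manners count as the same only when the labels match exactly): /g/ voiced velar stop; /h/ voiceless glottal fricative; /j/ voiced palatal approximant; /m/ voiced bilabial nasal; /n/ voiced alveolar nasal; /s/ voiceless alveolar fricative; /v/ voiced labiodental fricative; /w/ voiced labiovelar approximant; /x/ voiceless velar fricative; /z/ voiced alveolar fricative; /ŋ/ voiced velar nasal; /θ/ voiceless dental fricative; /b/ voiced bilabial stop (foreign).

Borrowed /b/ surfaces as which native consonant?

m

/m/ is closest: manner differs (stop→nasal, +4), place distance 0 (bilabial→bilabial), same voicing; total 4. Next closest is /v/ at distance 5.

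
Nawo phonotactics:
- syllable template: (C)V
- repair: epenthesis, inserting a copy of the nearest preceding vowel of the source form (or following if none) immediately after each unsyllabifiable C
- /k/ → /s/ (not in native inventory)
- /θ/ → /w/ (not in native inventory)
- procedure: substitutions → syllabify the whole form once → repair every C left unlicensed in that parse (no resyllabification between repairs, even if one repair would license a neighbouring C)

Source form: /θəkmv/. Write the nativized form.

wəsəməvə

Substitution: /θ/ → /w/, /k/ → /s/, giving /wəsmv/.
The consonants /s/, /m/, /v/ cannot be parsed into a legal (C)V syllable (no codas are permitted; onsets are limited to one consonant).
Each unlicensed consonant becomes the onset of a new syllable: /s/ → /sə/, /m/ → /mə/, /v/ → /və/.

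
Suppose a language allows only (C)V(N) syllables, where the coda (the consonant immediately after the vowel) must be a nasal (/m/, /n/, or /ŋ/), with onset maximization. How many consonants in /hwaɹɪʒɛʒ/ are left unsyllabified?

Under (C)V(N), the unsyllabifiable consonants are /h/, /ʒ/ (only a nasal (/m/, /n/, or /ŋ/) is licensed in coda position; onsets are limited to one consonant).

2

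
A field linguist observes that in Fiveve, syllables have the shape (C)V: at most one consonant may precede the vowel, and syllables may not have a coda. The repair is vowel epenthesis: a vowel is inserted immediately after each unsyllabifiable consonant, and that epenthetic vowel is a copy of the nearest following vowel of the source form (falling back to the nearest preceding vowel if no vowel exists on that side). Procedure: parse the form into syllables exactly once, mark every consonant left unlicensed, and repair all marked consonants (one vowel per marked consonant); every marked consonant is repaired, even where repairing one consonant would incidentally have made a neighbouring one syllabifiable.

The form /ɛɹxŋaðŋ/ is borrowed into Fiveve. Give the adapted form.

ɛɹaxaŋaðaŋa

Syllabifying with onset maximization leaves /ɹ/, /x/, /ð/, /ŋ/ stranded (no codas are permitted; onsets are limited to one consonant).
Epenthesis after each stranded consonant: /ɹ/ → /ɹa/, /x/ → /xa/, /ð/ → /ða/, /ŋ/ → /ŋa/.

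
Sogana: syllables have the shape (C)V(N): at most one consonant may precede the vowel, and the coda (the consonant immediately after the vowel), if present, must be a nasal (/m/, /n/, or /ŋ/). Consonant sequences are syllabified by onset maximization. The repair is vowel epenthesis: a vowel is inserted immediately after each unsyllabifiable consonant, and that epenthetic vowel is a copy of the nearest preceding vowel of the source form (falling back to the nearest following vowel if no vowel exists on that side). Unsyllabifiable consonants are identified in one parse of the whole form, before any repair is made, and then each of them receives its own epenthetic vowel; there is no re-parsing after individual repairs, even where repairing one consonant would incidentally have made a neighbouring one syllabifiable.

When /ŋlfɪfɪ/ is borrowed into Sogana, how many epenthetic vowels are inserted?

The unsyllabifiable consonants are /ŋ/, /l/; each receives one epenthetic vowel.

2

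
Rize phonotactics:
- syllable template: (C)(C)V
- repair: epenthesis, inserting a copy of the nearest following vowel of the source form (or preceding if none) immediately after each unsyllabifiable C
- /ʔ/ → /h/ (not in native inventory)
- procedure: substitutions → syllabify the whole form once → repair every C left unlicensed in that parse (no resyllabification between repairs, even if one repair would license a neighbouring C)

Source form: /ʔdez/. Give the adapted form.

Substitution: /ʔ/ → /h/, giving /hdez/.
The consonants /z/ cannot be parsed into a legal (C)(C)V syllable (no codas are permitted; onsets may contain at most 2 consonants).
Inserting the epenthetic vowel yields /z/ → /ze/.

hdeze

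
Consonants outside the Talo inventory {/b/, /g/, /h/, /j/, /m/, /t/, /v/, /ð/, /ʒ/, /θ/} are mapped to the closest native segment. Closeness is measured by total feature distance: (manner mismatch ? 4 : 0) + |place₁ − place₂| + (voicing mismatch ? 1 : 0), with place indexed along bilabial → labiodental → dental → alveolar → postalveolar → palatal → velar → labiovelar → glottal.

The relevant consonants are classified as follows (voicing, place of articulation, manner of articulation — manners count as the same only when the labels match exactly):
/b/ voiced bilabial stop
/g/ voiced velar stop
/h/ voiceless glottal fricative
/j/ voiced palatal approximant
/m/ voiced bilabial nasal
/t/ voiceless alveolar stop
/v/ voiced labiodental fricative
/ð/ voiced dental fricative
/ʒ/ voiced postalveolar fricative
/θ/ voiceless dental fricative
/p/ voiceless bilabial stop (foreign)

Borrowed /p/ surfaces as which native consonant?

b

/b/ is closest: same manner (stop), place distance 0 (bilabial→bilabial), voicing differs (+1); total 1. Next closest is /t/ at distance 3.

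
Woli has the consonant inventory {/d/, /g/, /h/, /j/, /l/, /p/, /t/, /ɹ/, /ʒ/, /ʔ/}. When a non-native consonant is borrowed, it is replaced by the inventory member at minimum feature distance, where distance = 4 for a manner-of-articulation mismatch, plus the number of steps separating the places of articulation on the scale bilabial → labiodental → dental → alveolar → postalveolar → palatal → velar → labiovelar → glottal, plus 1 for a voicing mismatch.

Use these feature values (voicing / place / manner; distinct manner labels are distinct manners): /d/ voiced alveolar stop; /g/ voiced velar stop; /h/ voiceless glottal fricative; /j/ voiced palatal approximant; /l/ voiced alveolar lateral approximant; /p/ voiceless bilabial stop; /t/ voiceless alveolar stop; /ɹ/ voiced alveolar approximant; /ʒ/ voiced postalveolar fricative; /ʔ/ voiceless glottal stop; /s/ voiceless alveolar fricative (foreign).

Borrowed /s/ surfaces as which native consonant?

/ʒ/ is closest: same manner (fricative), place distance 1 (alveolar→postalveolar), voicing differs (+1); total 2. Next closest is /t/ at distance 4.

ʒ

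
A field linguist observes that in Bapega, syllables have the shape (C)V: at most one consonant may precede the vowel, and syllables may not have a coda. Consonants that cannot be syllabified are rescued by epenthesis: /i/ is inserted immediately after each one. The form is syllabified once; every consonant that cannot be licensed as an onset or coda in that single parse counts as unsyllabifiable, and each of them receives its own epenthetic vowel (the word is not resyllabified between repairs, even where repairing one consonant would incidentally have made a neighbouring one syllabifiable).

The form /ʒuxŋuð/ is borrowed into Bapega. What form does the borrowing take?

Under (C)V, the unsyllabifiable consonants are /x/, /ð/ (no codas are permitted; onsets are limited to one consonant).
Epenthesis after each stranded consonant: /x/ → /xi/, /ð/ → /ði/.

ʒuxiŋuði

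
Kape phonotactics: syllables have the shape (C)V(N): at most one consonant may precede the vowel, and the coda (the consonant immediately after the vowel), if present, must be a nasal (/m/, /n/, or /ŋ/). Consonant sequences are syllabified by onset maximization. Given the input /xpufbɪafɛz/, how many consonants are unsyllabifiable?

3

Syllabifying with onset maximization leaves /x/, /f/, /z/ stranded (only a nasal (/m/, /n/, or /ŋ/) is licensed in coda position; onsets are limited to one consonant).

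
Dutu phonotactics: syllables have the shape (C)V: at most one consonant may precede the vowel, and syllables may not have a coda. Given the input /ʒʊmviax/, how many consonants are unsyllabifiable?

Syllabifying with onset maximization leaves /m/, /x/ stranded (no codas are permitted; onsets are limited to one consonant).

2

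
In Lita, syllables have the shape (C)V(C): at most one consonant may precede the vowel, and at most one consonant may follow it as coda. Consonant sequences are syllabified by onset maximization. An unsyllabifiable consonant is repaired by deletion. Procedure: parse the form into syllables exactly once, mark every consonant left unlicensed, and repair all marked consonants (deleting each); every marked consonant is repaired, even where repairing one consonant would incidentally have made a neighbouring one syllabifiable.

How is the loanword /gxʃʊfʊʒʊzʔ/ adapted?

ʃʊfʊʒʊz

Under (C)V(C), the unsyllabifiable consonants are /g/, /x/, /ʔ/ (at most one coda consonant is licensed; onsets are limited to one consonant).
Each unlicensed consonant is deleted: /g/, /x/, /ʔ/.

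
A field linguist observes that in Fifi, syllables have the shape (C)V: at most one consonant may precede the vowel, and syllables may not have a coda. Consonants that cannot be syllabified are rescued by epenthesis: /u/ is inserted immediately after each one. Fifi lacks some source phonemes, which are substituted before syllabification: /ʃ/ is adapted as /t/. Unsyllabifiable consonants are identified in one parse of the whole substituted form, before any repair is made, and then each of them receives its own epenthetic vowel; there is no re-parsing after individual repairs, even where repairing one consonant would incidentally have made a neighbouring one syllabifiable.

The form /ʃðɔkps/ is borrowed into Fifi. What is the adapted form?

tuðɔkupusu

Substitution: /ʃ/ → /t/, giving /tðɔkps/.
The consonants /t/, /k/, /p/, /s/ cannot be parsed into a legal (C)V syllable (no codas are permitted; onsets are limited to one consonant).
Inserting the epenthetic vowel yields /t/ → /tu/, /k/ → /ku/, /p/ → /pu/, /s/ → /su/.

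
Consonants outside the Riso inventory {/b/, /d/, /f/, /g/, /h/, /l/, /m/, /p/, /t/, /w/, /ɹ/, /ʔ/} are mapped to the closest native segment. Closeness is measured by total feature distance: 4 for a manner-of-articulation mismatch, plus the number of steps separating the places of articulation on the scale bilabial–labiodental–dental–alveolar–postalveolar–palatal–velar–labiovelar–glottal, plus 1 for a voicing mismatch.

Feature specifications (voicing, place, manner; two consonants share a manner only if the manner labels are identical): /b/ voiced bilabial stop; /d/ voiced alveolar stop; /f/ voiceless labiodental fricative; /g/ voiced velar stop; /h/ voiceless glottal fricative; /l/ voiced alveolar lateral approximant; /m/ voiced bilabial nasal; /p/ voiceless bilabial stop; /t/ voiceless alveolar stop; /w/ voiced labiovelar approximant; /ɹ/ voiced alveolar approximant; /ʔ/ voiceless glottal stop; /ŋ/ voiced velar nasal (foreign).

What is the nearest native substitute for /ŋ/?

g

/g/ is closest: manner differs (nasal→stop, +4), place distance 0 (velar→velar), same voicing; total 4. Next closest is /w/ at distance 5.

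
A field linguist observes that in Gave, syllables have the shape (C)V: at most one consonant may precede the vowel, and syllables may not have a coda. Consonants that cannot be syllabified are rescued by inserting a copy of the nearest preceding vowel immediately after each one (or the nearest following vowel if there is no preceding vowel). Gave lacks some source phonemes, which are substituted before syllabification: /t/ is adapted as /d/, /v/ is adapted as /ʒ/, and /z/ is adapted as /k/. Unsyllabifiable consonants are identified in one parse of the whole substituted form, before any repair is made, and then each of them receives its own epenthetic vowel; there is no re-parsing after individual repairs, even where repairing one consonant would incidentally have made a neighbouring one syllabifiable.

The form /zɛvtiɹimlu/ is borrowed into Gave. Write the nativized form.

kɛʒɛdiɹimilu

Substitution: /z/ → /k/, /v/ → /ʒ/, /t/ → /d/, giving /kɛʒdiɹimlu/.
Syllabifying with onset maximization leaves /ʒ/, /m/ stranded (no codas are permitted; onsets are limited to one consonant).
Inserting the epenthetic vowel yields /ʒ/ → /ʒɛ/, /m/ → /mi/.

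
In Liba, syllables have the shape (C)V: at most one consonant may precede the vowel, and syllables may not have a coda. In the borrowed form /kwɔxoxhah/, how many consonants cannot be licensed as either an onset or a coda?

The consonants /k/, /x/, /h/ cannot be parsed into a legal (C)V syllable (no codas are permitted; onsets are limited to one consonant).

3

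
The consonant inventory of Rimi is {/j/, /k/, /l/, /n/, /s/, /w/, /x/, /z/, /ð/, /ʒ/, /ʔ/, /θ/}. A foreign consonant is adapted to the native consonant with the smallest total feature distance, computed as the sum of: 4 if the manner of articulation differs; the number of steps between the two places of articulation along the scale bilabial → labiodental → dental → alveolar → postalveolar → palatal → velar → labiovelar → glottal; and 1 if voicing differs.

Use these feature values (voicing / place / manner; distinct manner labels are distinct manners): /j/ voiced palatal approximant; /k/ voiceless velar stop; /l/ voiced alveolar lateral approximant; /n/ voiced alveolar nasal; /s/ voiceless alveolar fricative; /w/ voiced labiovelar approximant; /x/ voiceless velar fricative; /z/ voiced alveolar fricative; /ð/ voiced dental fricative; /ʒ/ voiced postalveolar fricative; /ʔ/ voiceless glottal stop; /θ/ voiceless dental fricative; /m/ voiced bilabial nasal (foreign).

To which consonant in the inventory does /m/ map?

n

/n/ is closest: same manner (nasal), place distance 3 (bilabial→alveolar), same voicing; total 3. Next closest is /ð/ at distance 6.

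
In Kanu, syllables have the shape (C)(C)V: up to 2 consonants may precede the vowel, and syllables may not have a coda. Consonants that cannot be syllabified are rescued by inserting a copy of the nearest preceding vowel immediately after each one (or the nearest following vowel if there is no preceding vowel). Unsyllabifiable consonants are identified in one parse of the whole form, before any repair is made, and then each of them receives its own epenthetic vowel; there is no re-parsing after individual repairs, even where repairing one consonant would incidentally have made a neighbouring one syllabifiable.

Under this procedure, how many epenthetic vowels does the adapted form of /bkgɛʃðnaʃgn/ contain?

The unsyllabifiable consonants are /b/, /ʃ/, /ʃ/, /g/, /n/; each receives one epenthetic vowel.

5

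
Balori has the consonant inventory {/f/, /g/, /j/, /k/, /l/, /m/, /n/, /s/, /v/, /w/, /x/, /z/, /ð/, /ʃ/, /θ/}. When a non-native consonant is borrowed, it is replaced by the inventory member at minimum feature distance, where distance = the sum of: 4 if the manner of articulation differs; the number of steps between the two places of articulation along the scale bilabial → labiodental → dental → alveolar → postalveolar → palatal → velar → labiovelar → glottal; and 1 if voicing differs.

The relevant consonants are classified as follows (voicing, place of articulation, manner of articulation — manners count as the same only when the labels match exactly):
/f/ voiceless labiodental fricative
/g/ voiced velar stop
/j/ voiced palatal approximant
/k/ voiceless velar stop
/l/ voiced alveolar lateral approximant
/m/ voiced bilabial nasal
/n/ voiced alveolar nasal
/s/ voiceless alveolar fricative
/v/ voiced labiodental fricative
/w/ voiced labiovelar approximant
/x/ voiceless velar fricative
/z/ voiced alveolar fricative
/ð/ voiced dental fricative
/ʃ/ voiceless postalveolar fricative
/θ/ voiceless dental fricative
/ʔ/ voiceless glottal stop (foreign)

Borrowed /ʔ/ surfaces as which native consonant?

k

/k/ is closest: same manner (stop), place distance 2 (glottal→velar), same voicing; total 2. Next closest is /g/ at distance 3.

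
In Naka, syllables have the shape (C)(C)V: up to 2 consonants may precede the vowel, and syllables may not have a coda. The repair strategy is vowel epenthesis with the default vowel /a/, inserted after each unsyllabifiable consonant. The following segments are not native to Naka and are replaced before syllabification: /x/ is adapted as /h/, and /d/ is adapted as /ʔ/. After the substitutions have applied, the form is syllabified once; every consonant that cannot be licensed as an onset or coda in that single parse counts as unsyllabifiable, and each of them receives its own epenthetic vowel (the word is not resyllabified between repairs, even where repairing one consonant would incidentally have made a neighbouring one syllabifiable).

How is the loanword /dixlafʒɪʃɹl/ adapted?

Substitution: /d/ → /ʔ/, /x/ → /h/, giving /ʔihlafʒɪʃɹl/.
The consonants /ʃ/, /ɹ/, /l/ cannot be parsed into a legal (C)(C)V syllable (no codas are permitted; onsets may contain at most 2 consonants).
Each unlicensed consonant becomes the onset of a new syllable: /ʃ/ → /ʃa/, /ɹ/ → /ɹa/, /l/ → /la/.

ʔihlafʒɪʃaɹala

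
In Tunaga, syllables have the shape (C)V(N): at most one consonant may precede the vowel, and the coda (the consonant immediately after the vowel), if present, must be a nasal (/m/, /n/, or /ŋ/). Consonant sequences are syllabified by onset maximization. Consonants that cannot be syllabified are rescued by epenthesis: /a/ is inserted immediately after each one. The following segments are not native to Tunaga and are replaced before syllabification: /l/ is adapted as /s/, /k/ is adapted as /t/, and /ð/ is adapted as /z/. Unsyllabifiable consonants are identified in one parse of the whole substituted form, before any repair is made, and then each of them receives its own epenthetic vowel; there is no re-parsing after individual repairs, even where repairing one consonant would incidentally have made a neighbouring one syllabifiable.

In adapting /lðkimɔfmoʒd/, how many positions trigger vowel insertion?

After substitution the input is /sztimɔfmoʒd/.
The unsyllabifiable consonants are /s/, /z/, /f/, /ʒ/, /d/; each receives one epenthetic vowel.

5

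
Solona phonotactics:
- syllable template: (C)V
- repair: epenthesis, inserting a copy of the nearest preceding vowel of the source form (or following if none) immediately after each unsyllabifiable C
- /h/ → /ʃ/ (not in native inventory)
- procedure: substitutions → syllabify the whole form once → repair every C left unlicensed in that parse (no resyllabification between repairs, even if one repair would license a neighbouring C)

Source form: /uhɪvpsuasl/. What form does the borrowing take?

uʃɪvɪpɪsuasala

Substitution: /h/ → /ʃ/, giving /uʃɪvpsuasl/.
Under (C)V, the unsyllabifiable consonants are /v/, /p/, /s/, /l/ (no codas are permitted; onsets are limited to one consonant).
Each unlicensed consonant becomes the onset of a new syllable: /v/ → /vɪ/, /p/ → /pɪ/, /s/ → /sa/, /l/ → /la/.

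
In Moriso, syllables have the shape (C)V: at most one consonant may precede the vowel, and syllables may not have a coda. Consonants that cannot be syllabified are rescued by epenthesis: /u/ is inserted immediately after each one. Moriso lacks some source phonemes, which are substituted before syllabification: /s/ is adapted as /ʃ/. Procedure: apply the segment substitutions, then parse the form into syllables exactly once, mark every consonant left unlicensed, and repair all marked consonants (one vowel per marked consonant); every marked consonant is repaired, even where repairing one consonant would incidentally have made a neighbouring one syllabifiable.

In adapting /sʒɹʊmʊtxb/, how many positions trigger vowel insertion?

After substitution the input is /ʃʒɹʊmʊtxb/.
The unsyllabifiable consonants are /ʃ/, /ʒ/, /t/, /x/, /b/; each receives one epenthetic vowel.

5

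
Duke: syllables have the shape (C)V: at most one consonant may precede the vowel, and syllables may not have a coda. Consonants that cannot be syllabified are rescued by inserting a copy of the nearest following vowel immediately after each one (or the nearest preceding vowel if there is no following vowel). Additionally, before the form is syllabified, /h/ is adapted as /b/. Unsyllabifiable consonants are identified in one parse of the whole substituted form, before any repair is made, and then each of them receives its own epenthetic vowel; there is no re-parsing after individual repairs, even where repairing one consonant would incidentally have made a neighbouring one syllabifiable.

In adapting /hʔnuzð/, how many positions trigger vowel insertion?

After substitution the input is /bʔnuzð/.
The unsyllabifiable consonants are /b/, /ʔ/, /z/, /ð/; each receives one epenthetic vowel.

4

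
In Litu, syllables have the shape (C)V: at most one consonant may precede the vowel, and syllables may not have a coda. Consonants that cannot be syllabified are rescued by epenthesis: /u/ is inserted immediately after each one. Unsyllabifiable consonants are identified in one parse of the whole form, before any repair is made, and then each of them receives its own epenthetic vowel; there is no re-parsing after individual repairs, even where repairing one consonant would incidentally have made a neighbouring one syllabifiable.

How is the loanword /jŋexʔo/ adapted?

The consonants /j/, /x/ cannot be parsed into a legal (C)V syllable (no codas are permitted; onsets are limited to one consonant).
Each unlicensed consonant becomes the onset of a new syllable: /j/ → /ju/, /x/ → /xu/.

juŋexuʔo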